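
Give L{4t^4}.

L{t^n} = n!/s^(n+1). So L{4t^4} = 4·4!/s^5 = 96/s^5

Final answer: 96/s^5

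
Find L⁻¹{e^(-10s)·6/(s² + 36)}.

L⁻¹{6/(s² + 36)} = sin(6t). By the time shift theorem, L⁻¹{e^(-as)F(s)} = u(t-a)f(t-a) with a=10, so L⁻¹{e^(-10s)·6/(s² + 36)} = u(t-10)·sin(6(t-10))

Final answer: u(t-10)·sin(6(t-10))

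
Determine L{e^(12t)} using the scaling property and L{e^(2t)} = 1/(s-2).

Using L{f(at)} = (1/a)F(s/a) with a=6 and f(t) = e^(2t): L{e^(12t)} = (1/6) · 1/((s/6)-2) = (1/6) · 6/(s-12) = 1/(s-12)

Final answer: 1/(s-12)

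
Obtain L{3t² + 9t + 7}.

L{3t² + 9t + 7} = 3·2/s³ + 9/s² + 7/s = 6/s³ + 9/s² + 7/s

Final answer: 6/s³ + 9/s² + 7/s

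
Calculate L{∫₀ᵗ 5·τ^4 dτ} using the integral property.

L{∫₀ᵗ f(τ)dτ} = F(s)/s with f(t) = 5t^4. F(s) = 120/s^5, so L{∫₀ᵗ 5·τ^4 dτ} = (120/s^5)/s = 120/s^6. (Check: ∫₀ᵗ 5·τ^4 dτ = 5t^5/5.)

Final answer: 120/s^6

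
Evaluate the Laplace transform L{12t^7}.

L{12t^7} = 12 · L{t^7} = 12 · 5040/s^8 = 60480/s^8

Final answer: 60480/s^8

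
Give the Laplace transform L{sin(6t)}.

L{sin(ωt)} = ω/(s² + ω²), so L{sin(6t)} = 6/(s² + 36)

Final answer: 6/(s² + 36)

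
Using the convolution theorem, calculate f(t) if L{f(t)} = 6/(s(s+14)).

6/(s(s+14)) = (6/s)·(1/(s+14)) = L{6}·L{e^(-14t)}. By convolution, f(t) = 6*e^(-14t) = ∫₀ᵗ 6·e^(-14τ) dτ = 6·(1 - e^(-14t))/14

Final answer: 6·(1 - e^(-14t))/14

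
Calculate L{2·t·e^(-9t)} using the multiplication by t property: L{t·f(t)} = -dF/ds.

Using L{t^n·e^(at)} = n!/(s-a)^(n+1), L{t·e^(-9t)} = 1/(s+9)^2, so L{2·t·e^(-9t)} = 2·1/(s+9)^2 = 2/(s+9)^2

Final answer: 2/(s+9)^2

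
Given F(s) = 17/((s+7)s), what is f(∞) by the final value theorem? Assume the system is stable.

f(∞) = lim_{s→0} sF(s) = lim_{s→0} 17/(s+7) = 17/7

Final answer: 17/7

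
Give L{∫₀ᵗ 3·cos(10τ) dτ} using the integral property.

L{∫₀ᵗ f(τ)dτ} = F(s)/s with F(s) = 3s/(s² + 100), so the result is (3s/(s² + 100))/s = 3/(s² + 100)

Final answer: 3/(s² + 100)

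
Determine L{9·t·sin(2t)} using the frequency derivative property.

L{sin(2t)} = 2/(s² + 4). By L{t·f(t)} = -F'(s): -d/ds[2/(s² + 4)] = -(2)·(-2s)/(s² + 4)² = 4s/(s² + 4)². Then L{9·t·sin(2t)} = 9·4s/(s² + 4)² = 36s/(s² + 4)²

Final answer: 36s/(s² + 4)²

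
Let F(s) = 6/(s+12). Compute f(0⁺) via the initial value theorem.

f(0⁺) = lim_{s→∞} s·6/(s+12) = lim_{s→∞} 6s/(s+12) = 6

Final answer: 6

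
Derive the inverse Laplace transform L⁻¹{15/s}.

L⁻¹{c/s} = c, so L⁻¹{15/s} = 15

Final answer: 15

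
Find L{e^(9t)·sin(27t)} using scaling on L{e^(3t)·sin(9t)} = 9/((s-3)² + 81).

Scaling with a=3: L{e^(9t)·sin(27t)} = (1/3) · 9/((s/3-3)² + 81). Simplifying: 27/((s-9)² + 729)

Final answer: 27/((s-9)² + 729)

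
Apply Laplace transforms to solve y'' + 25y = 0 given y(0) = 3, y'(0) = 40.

L{y''} + 25L{y} = 0. s²Y - 3s - 40 + 25Y = 0. Y(s² + 25) = 3s + 40. Y = (3s + 40)/(s² + 25). Inverting: y(t) = 3cos(5t) + 8sin(5t)

Final answer: y(t) = 3cos(5t) + 8sin(5t)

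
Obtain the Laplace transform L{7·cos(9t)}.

L{cos(ωt)} = s/(s² + ω²), so L{cos(9t)} = s/(s² + 81). Then L{7·cos(9t)} = 7·s/(s² + 81) = 7s/(s² + 81)

Final answer: 7s/(s² + 81)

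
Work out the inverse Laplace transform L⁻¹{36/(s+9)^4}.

L⁻¹{n!/(s-a)^(n+1)} = t^n·e^(at) with n=3, a=-9. So L⁻¹{6/(s+9)^4} = t^3·e^(-9t), and L⁻¹{36/(s+9)^4} = (36/6)·t^3·e^(-9t) = 6·t^3·e^(-9t)

Final answer: 6·t^3·e^(-9t)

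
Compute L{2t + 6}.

L{2t + 6} = 2·L{t} + 6·L{1} = 2/s² + 6/s

Final answer: 2/s² + 6/s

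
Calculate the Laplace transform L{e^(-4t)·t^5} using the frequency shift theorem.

L{e^(at)·t^n} = n!/(s-a)^(n+1), so L{e^(-4t)·t^5} = 120/(s+4)^6

Final answer: 120/(s+4)^6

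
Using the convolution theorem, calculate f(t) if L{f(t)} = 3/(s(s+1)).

3/(s(s+1)) = (3/s)·(1/(s+1)) = L{3}·L{e^(-t)}. By convolution, f(t) = 3*e^(-t) = ∫₀ᵗ 3·e^(-τ) dτ = 3·(1 - e^(-t))/1

Final answer: 3·(1 - e^(-t))/1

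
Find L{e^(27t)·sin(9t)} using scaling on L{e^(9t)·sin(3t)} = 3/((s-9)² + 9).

Scaling with a=3: L{e^(27t)·sin(9t)} = (1/3) · 3/((s/3-9)² + 9). Simplifying: 9/((s-27)² + 81)

Final answer: 9/((s-27)² + 81)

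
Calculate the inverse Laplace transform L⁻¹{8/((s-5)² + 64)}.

Using frequency shift, L⁻¹{8/((s-5)² + 64)} = e^(5t)·sin(8t)

Final answer: e^(5t)·sin(8t)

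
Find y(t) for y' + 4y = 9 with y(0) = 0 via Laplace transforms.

sY + 4Y = 9/s. Y = 9/(s(s+4)). Partial fractions: Y = 9/4/s - 9/4/(s+4)

Final answer: y(t) = 9/4(1 - e^(-4t))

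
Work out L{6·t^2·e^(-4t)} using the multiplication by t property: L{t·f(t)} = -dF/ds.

Using L{t^n·e^(at)} = n!/(s-a)^(n+1), L{t^2·e^(-4t)} = 2/(s+4)^3, so L{6·t^2·e^(-4t)} = 6·2/(s+4)^3 = 12/(s+4)^3

Final answer: 12/(s+4)^3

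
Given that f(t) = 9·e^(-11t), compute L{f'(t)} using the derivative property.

f(0) = 9, F(s) = 9/(s+11). L{f'(t)} = s·F(s) - f(0) = 9s/(s+11) - 9 = (9s - 9(s+11))/(s+11) = -99/(s+11)

Final answer: -99/(s+11)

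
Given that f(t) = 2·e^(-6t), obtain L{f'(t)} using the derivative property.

f(0) = 2, F(s) = 2/(s+6). L{f'(t)} = s·F(s) - f(0) = 2s/(s+6) - 2 = (2s - 2(s+6))/(s+6) = -12/(s+6)

Final answer: -12/(s+6)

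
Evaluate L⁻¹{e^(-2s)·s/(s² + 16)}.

L⁻¹{s/(s² + 16)} = cos(4t). By the time shift theorem, L⁻¹{e^(-as)F(s)} = u(t-a)f(t-a) with a=2, so L⁻¹{e^(-2s)·s/(s² + 16)} = u(t-2)·cos(4(t-2))

Final answer: u(t-2)·cos(4(t-2))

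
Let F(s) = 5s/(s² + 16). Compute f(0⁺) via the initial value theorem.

f(0⁺) = lim_{s→∞} s·5s/(s² + 16) = lim_{s→∞} 5s²/(s² + 16) = 5

Final answer: 5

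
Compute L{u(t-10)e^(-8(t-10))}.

u(t-a)f(t-a) with f(t)=e^(-8t). L{e^(-8t)} = 1/(s+8). By time shift: e^(-10s)/(s+8)

Final answer: e^(-10s)/(s+8)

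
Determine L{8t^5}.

L{t^n} = n!/s^(n+1). So L{8t^5} = 8·5!/s^6 = 960/s^6

Final answer: 960/s^6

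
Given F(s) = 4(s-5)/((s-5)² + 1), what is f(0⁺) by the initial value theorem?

f(0⁺) = lim_{s→∞} sF(s) = lim_{s→∞} 4s(s-5)/((s-5)² + 1) = 4

Final answer: 4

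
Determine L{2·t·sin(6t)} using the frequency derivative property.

L{sin(6t)} = 6/(s² + 36). By L{t·f(t)} = -F'(s): -d/ds[6/(s² + 36)] = -(6)·(-2s)/(s² + 36)² = 12s/(s² + 36)². Then L{2·t·sin(6t)} = 2·12s/(s² + 36)² = 24s/(s² + 36)²

Final answer: 24s/(s² + 36)²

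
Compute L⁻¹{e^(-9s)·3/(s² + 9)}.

L⁻¹{3/(s² + 9)} = sin(3t). By the time shift theorem, L⁻¹{e^(-as)F(s)} = u(t-a)f(t-a) with a=9, so L⁻¹{e^(-9s)·3/(s² + 9)} = u(t-9)·sin(3(t-9))

Final answer: u(t-9)·sin(3(t-9))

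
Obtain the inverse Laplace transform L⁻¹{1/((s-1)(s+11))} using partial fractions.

Decompose: A/(s-1) + B/(s+11). A = 1/12, B = -1/12. f(t) = (e^t - e^(-11t))/12

Final answer: (e^t - e^(-11t))/12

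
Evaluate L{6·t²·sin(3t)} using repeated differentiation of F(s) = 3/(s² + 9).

F(s) = 3/(s² + 9). F'(s) = -6s/(s² + 9)². F''(s) = -6(9 - 3s²)/(s² + 9)³ = (18s² - 54)/(s² + 9)³. So L{t²·sin(3t)} = (-1)² F''(s) = (18s² - 54)/(s² + 9)³. Then L{6·t²·sin(3t)} = 6·(18s² - 54)/(s² + 9)³ = (108s² - 324)/(s² + 9)³

Final answer: (108s² - 324)/(s² + 9)³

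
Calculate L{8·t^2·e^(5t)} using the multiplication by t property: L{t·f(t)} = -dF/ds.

Using L{t^n·e^(at)} = n!/(s-a)^(n+1), L{t^2·e^(5t)} = 2/(s-5)^3, so L{8·t^2·e^(5t)} = 8·2/(s-5)^3 = 16/(s-5)^3

Final answer: 16/(s-5)^3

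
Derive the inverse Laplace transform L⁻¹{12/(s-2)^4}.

L⁻¹{n!/(s-a)^(n+1)} = t^n·e^(at) with n=3, a=2. So L⁻¹{6/(s-2)^4} = t^3·e^(2t), and L⁻¹{12/(s-2)^4} = (12/6)·t^3·e^(2t) = 2·t^3·e^(2t)

Final answer: 2·t^3·e^(2t)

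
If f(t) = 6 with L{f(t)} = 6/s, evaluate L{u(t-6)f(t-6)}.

Time shift theorem: L{u(t-a)f(t-a)} = e^(-as)F(s). Here a=6, F(s) = 6/s, so L{u(t-6)f(t-6)} = e^(-6s)·6/s

Final answer: e^(-6s)·6/s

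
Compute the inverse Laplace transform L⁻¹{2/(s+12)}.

L⁻¹{1/(s-a)} = e^(at), so L⁻¹{1/(s+12)} = e^(-12t), and L⁻¹{2/(s+12)} = 2·e^(-12t)

Final answer: 2·e^(-12t)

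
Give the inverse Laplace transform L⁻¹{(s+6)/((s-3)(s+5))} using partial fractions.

Using partial fractions, f(t) = (9e^(3t) - e^(-5t))/8

Final answer: (9e^(3t) - e^(-5t))/8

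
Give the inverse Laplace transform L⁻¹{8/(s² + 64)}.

L⁻¹{8/(s² + 64)} = sin(8t)

Final answer: sin(8t)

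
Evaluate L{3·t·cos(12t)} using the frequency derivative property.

L{cos(12t)} = s/(s² + 144). Derivative: d/ds[s/(s² + 144)] = [(s² + 144) - s·2s]/(s² + 144)² = (144 - s²)/(s² + 144)². So L{t·cos(12t)} = -F'(s) = (s² - 144)/(s² + 144)². Then L{3·t·cos(12t)} = 3·(s² - 144)/(s² + 144)²

Final answer: 3·(s² - 144)/(s² + 144)²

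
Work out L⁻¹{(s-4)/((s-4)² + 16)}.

Using frequency shift: L⁻¹{(s-a)/((s-a)² + b²)} = e^(at)cos(bt). Here a=4, b=4

Final answer: e^(4t)·cos(4t)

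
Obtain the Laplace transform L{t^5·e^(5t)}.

L{t^n·e^(at)} = n!/(s-a)^(n+1), so L{t^5·e^(5t)} = 120/(s-5)^6

Final answer: 120/(s-5)^6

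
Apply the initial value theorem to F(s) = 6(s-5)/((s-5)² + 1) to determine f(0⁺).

f(0⁺) = lim_{s→∞} sF(s) = lim_{s→∞} 6s(s-5)/((s-5)² + 1) = 6

Final answer: 6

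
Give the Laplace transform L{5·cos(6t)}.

L{cos(ωt)} = s/(s² + ω²), so L{cos(6t)} = s/(s² + 36). Then L{5·cos(6t)} = 5·s/(s² + 36) = 5s/(s² + 36)

Final answer: 5s/(s² + 36)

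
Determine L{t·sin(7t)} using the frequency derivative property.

L{sin(7t)} = 7/(s² + 49). By L{t·f(t)} = -F'(s): -d/ds[7/(s² + 49)] = -(7)·(-2s)/(s² + 49)² = 14s/(s² + 49)²

Final answer: 14s/(s² + 49)²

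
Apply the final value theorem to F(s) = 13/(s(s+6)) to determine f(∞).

f(∞) = lim_{s→0} s·13/(s(s+6)) = lim_{s→0} 13/(s+6) = 13/6 = 13/6

Final answer: 13/6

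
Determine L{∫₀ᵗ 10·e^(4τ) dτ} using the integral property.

L{∫₀ᵗ f(τ)dτ} = F(s)/s with F(s) = 10/(s-4), so L{∫₀ᵗ 10·e^(4τ) dτ} = 10/(s(s-4))

Final answer: 10/(s(s-4))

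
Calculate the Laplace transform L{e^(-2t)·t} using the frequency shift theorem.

L{e^(at)·t^n} = n!/(s-a)^(n+1), so L{e^(-2t)·t} = 1/(s+2)^2

Final answer: 1/(s+2)^2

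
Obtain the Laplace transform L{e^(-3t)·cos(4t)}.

L{e^(at)·cos(ωt)} = (s-a)/((s-a)² + ω²), so L{e^(-3t)·cos(4t)} = (s+3)/((s+3)² + 16)

Final answer: (s+3)/((s+3)² + 16)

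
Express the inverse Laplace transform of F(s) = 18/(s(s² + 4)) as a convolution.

18/(s(s² + 4)) = (1/s)·(18/(s² + 4)) = L{1}·L{9·sin(2t)}. So f(t) = 1*(9·sin(2t)) = ∫₀ᵗ 9·sin(2τ) dτ

Final answer: ∫₀ᵗ 9·sin(2τ) dτ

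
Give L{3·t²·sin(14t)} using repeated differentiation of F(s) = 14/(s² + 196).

F(s) = 14/(s² + 196). F'(s) = -28s/(s² + 196)². F''(s) = -28(196 - 3s²)/(s² + 196)³ = (84s² - 5488)/(s² + 196)³. So L{t²·sin(14t)} = (-1)² F''(s) = (84s² - 5488)/(s² + 196)³. Then L{3·t²·sin(14t)} = 3·(84s² - 5488)/(s² + 196)³ = (252s² - 16464)/(s² + 196)³

Final answer: (252s² - 16464)/(s² + 196)³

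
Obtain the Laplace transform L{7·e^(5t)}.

L{e^(at)} = 1/(s-a), so L{e^(5t)} = 1/(s-5). Then L{7·e^(5t)} = 7/(s-5)

Final answer: 7/(s-5)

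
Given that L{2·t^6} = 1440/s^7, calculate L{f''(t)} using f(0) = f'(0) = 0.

L{f''(t)} = s²F(s) - sf(0) - f'(0) = s²·1440/s^7 - 0 - 0 = 1440/s^5

Final answer: 1440/s^5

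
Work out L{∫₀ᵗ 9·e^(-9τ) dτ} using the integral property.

L{∫₀ᵗ f(τ)dτ} = F(s)/s with F(s) = 9/(s+9), so L{∫₀ᵗ 9·e^(-9τ) dτ} = 9/(s(s+9))

Final answer: 9/(s(s+9))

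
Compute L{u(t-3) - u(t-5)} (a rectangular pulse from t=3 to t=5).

L{u(t-a)} = e^(-as)/s. L{u(t-3) - u(t-5)} = (e^(-3s) - e^(-5s))/s

Final answer: (e^(-3s) - e^(-5s))/s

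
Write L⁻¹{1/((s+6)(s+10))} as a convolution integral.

1/((s+6)(s+10)) = (1/(s+6))·(1/(s+10)) = L{e^(-6t)}·L{e^(-10t)}. So f(t) = e^(-6t)*e^(-10t) = ∫₀ᵗ e^(-6τ)·e^(-10(t-τ)) dτ

Final answer: ∫₀ᵗ e^(-6τ)·e^(-10(t-τ)) dτ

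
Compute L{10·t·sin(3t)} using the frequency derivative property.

L{sin(3t)} = 3/(s² + 9). By L{t·f(t)} = -F'(s): -d/ds[3/(s² + 9)] = -(3)·(-2s)/(s² + 9)² = 6s/(s² + 9)². Then L{10·t·sin(3t)} = 10·6s/(s² + 9)² = 60s/(s² + 9)²

Final answer: 60s/(s² + 9)²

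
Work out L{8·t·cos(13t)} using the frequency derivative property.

L{cos(13t)} = s/(s² + 169). Derivative: d/ds[s/(s² + 169)] = [(s² + 169) - s·2s]/(s² + 169)² = (169 - s²)/(s² + 169)². So L{t·cos(13t)} = -F'(s) = (s² - 169)/(s² + 169)². Then L{8·t·cos(13t)} = 8·(s² - 169)/(s² + 169)²

Final answer: 8·(s² - 169)/(s² + 169)²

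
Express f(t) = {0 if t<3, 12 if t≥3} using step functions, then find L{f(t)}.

f(t) = 12·u(t-3). L{u(t-3)} = e^(-3s)/s, so L{f(t)} = 12·e^(-3s)/s

Final answer: 12·e^(-3s)/s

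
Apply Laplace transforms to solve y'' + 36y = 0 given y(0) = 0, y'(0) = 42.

L{y''} + 36L{y} = 0. s²Y - 0 - 42 + 36Y = 0. Y(s² + 36) = 42. Y = (42)/(s² + 36). Inverting: y(t) = 7sin(6t)

Final answer: y(t) = 7sin(6t)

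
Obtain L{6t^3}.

L{t^n} = n!/s^(n+1). So L{6t^3} = 6·3!/s^4 = 36/s^4

Final answer: 36/s^4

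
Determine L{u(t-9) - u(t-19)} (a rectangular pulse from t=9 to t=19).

L{u(t-a)} = e^(-as)/s. L{u(t-9) - u(t-19)} = (e^(-9s) - e^(-19s))/s

Final answer: (e^(-9s) - e^(-19s))/s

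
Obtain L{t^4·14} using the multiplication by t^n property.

L{14} = 14/s. d^1/ds^1[1/s] = -1/s². d^2/ds^2[1/s] = 2/s^3. d^3/ds^3[1/s] = -6/s^4. d^4/ds^4[1/s] = 24/s^5. So L{t^4} = (-1)^{4}·24/s^5 = 24/s^5. Then L{t^4·14} = 14·24/s^5 = 336/s^5

Final answer: 336/s^5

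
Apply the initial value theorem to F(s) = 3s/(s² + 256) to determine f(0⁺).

f(0⁺) = lim_{s→∞} s·3s/(s² + 256) = lim_{s→∞} 3s²/(s² + 256) = 3

Final answer: 3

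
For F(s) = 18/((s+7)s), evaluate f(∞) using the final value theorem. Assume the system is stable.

f(∞) = lim_{s→0} sF(s) = lim_{s→0} 18/(s+7) = 18/7

Final answer: 18/7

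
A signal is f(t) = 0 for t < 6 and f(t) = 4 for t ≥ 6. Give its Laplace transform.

f(t) = 4·u(t-6). L{u(t-6)} = e^(-6s)/s, so L{f(t)} = 4·e^(-6s)/s

Final answer: 4·e^(-6s)/s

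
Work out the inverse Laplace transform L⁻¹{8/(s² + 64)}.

L⁻¹{8/(s² + 64)} = sin(8t)

Final answer: sin(8t)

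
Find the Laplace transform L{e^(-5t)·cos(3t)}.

L{e^(at)·cos(ωt)} = (s-a)/((s-a)² + ω²), so L{e^(-5t)·cos(3t)} = (s+5)/((s+5)² + 9)

Final answer: (s+5)/((s+5)² + 9)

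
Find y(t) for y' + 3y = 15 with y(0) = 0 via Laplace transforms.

sY + 3Y = 15/s. Y = 15/(s(s+3)). Partial fractions: Y = 5/s - 5/(s+3)

Final answer: y(t) = 5(1 - e^(-3t))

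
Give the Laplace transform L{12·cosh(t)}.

L{cosh(ωt)} = s/(s² - ω²), so L{cosh(t)} = s/(s² - 1). Then L{12·cosh(t)} = 12·s/(s² - 1) = 12s/(s² - 1)

Final answer: 12s/(s² - 1)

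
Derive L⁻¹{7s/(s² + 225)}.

This is the form c·s/(s² + a²) with a = 15, c = 7. L⁻¹ = 7·cos(15t)

Final answer: 7·cos(15t)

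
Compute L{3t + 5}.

L{3t + 5} = 3·L{t} + 5·L{1} = 3/s² + 5/s

Final answer: 3/s² + 5/s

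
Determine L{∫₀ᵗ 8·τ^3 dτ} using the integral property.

L{∫₀ᵗ f(τ)dτ} = F(s)/s with f(t) = 8t^3. F(s) = 48/s^4, so L{∫₀ᵗ 8·τ^3 dτ} = (48/s^4)/s = 48/s^5. (Check: ∫₀ᵗ 8·τ^3 dτ = 8t^4/4.)

Final answer: 48/s^5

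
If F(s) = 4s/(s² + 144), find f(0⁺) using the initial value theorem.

f(0⁺) = lim_{s→∞} s·4s/(s² + 144) = lim_{s→∞} 4s²/(s² + 144) = 4

Final answer: 4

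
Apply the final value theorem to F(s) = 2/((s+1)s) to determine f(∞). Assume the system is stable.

f(∞) = lim_{s→0} sF(s) = lim_{s→0} 2/(s+1) = 2

Final answer: 2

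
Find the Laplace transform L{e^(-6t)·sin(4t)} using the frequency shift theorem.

Frequency shift: L{e^(at)f(t)} = F(s-a). L{e^(-6t)·sin(4t)} = 4/((s+6)² + 16)

Final answer: 4/((s+6)² + 16)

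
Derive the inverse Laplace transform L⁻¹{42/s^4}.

L⁻¹{n!/s^(n+1)} = t^n with n=3. So L⁻¹{6/s^4} = t^3, and L⁻¹{42/s^4} = (42/6)·t^3 = 7·t^3

Final answer: 7·t^3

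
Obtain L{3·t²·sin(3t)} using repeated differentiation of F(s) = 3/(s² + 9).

F(s) = 3/(s² + 9). F'(s) = -6s/(s² + 9)². F''(s) = -6(9 - 3s²)/(s² + 9)³ = (18s² - 54)/(s² + 9)³. So L{t²·sin(3t)} = (-1)² F''(s) = (18s² - 54)/(s² + 9)³. Then L{3·t²·sin(3t)} = 3·(18s² - 54)/(s² + 9)³ = (54s² - 162)/(s² + 9)³

Final answer: (54s² - 162)/(s² + 9)³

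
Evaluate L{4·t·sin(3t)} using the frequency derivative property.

L{sin(3t)} = 3/(s² + 9). By L{t·f(t)} = -F'(s): -d/ds[3/(s² + 9)] = -(3)·(-2s)/(s² + 9)² = 6s/(s² + 9)². Then L{4·t·sin(3t)} = 4·6s/(s² + 9)² = 24s/(s² + 9)²

Final answer: 24s/(s² + 9)²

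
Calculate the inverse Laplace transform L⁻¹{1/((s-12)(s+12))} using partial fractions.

Decompose: A/(s-12) + B/(s+12). A = 1/24, B = -1/24. f(t) = (e^(12t) - e^(-12t))/24

Final answer: (e^(12t) - e^(-12t))/24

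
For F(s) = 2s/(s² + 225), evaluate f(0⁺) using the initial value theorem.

f(0⁺) = lim_{s→∞} s·2s/(s² + 225) = lim_{s→∞} 2s²/(s² + 225) = 2

Final answer: 2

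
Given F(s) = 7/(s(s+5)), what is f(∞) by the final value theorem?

f(∞) = lim_{s→0} s·7/(s(s+5)) = lim_{s→0} 7/(s+5) = 7/5 = 7/5

Final answer: 7/5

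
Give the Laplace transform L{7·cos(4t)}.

L{cos(ωt)} = s/(s² + ω²), so L{cos(4t)} = s/(s² + 16). Then L{7·cos(4t)} = 7·s/(s² + 16) = 7s/(s² + 16)

Final answer: 7s/(s² + 16)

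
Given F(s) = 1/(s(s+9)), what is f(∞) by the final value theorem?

f(∞) = lim_{s→0} s·1/(s(s+9)) = lim_{s→0} 1/(s+9) = 1/9 = 1/9

Final answer: 1/9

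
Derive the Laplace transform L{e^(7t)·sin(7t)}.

L{e^(at)·sin(ωt)} = ω/((s-a)² + ω²), so L{e^(7t)·sin(7t)} = 7/((s-7)² + 49)

Final answer: 7/((s-7)² + 49)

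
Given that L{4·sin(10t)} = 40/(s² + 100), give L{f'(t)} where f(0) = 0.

L{f'(t)} = s·F(s) - f(0) = s·40/(s² + 100) - 0 = 40s/(s² + 100)

Final answer: 40s/(s² + 100)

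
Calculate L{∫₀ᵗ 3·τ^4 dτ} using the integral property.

L{∫₀ᵗ f(τ)dτ} = F(s)/s with f(t) = 3t^4. F(s) = 72/s^5, so L{∫₀ᵗ 3·τ^4 dτ} = (72/s^5)/s = 72/s^6. (Check: ∫₀ᵗ 3·τ^4 dτ = 3t^5/5.)

Final answer: 72/s^6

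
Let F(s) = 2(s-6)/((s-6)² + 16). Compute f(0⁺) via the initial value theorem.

f(0⁺) = lim_{s→∞} sF(s) = lim_{s→∞} 2s(s-6)/((s-6)² + 16) = 2

Final answer: 2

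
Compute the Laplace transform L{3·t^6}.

L{t^n} = n!/s^(n+1), so L{t^6} = 720/s^7. Then L{3·t^6} = 3·720/s^7 = 2160/s^7

Final answer: 2160/s^7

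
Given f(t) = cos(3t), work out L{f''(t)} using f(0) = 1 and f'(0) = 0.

F(s) = s/(s² + 9). L{f''(t)} = s²F(s) - sf(0) - f'(0) = s³/(s² + 9) - s = (s³ - s(s² + 9))/(s² + 9) = -9s/(s² + 9)

Final answer: -9s/(s² + 9)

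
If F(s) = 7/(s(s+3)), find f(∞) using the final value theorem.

f(∞) = lim_{s→0} s·7/(s(s+3)) = lim_{s→0} 7/(s+3) = 7/3 = 7/3

Final answer: 7/3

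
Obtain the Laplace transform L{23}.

L{23} = 23 · L{1} = 23/s

Final answer: 23/s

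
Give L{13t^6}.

L{t^n} = n!/s^(n+1). So L{13t^6} = 13·6!/s^7 = 9360/s^7

Final answer: 9360/s^7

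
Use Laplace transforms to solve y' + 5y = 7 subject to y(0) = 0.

sY + 5Y = 7/s. Y = 7/(s(s+5)). Partial fractions: Y = 7/5/s - 7/5/(s+5)

Final answer: y(t) = 7/5(1 - e^(-5t))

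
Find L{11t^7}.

L{t^n} = n!/s^(n+1). So L{11t^7} = 11·7!/s^8 = 55440/s^8

Final answer: 55440/s^8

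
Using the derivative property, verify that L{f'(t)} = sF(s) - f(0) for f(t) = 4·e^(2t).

f'(t) = 8e^(2t). Direct: L{f'(t)} = 8/(s-2). Property: s·4/(s-2) - 4 = (4s - 4(s-2))/(s-2) = 8/(s-2). ✓

Final answer: 8/(s-2)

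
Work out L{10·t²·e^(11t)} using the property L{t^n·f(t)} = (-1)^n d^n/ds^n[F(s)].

L{e^(11t)} = 1/(s-11). d/ds[1/(s-11)] = -1/(s-11)². d²/ds²[1/(s-11)] = 2/(s-11)³. So L{t²·e^(11t)} = (-1)² · 2/(s-11)³ = 2/(s-11)³. Then L{10·t²·e^(11t)} = 10·2/(s-11)³ = 20/(s-11)³

Final answer: 20/(s-11)³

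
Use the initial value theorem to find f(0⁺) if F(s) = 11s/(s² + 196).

f(0⁺) = lim_{s→∞} s·11s/(s² + 196) = lim_{s→∞} 11s²/(s² + 196) = 11

Final answer: 11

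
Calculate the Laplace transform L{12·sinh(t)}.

L{sinh(ωt)} = ω/(s² - ω²), so L{sinh(t)} = 1/(s² - 1). Then L{12·sinh(t)} = 12·1/(s² - 1) = 12/(s² - 1)

Final answer: 12/(s² - 1)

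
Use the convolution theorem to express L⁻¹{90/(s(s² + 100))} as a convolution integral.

90/(s(s² + 100)) = (1/s)·(90/(s² + 100)) = L{1}·L{9·sin(10t)}. So f(t) = 1*(9·sin(10t)) = ∫₀ᵗ 9·sin(10τ) dτ

Final answer: ∫₀ᵗ 9·sin(10τ) dτ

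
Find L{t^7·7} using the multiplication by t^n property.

L{7} = 7/s. d^1/ds^1[1/s] = -1/s². d^2/ds^2[1/s] = 2/s^3. d^3/ds^3[1/s] = -6/s^4. d^4/ds^4[1/s] = 24/s^5. d^5/ds^5[1/s] = -120/s^6. d^6/ds^6[1/s] = 720/s^7. d^7/ds^7[1/s] = -5040/s^8. So L{t^7} = (-1)^{7}·-5040/s^8 = 5040/s^8. Then L{t^7·7} = 7·5040/s^8 = 35280/s^8

Final answer: 35280/s^8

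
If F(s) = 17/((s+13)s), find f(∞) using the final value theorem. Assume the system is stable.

f(∞) = lim_{s→0} sF(s) = lim_{s→0} 17/(s+13) = 17/13

Final answer: 17/13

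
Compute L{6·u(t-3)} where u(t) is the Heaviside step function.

L{u(t-a)} = e^(-as)/s. Here a=3, so L{u(t-3)} = e^(-3s)/s, and L{6·u(t-3)} = 6·e^(-3s)/s

Final answer: 6·e^(-3s)/s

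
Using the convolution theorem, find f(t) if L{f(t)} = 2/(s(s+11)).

2/(s(s+11)) = (2/s)·(1/(s+11)) = L{2}·L{e^(-11t)}. By convolution, f(t) = 2*e^(-11t) = ∫₀ᵗ 2·e^(-11τ) dτ = 2·(1 - e^(-11t))/11

Final answer: 2·(1 - e^(-11t))/11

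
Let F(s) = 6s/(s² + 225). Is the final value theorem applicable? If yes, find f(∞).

The final value theorem requires all poles of sF(s) in the left half-plane. sF(s) = 6s²/(s² + 225) has poles at s = ±15i (imaginary axis). Theorem does NOT apply (oscillatory system).

Final answer: Not applicable (oscillatory)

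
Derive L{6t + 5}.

L{6t + 5} = 6·L{t} + 5·L{1} = 6/s² + 5/s

Final answer: 6/s² + 5/s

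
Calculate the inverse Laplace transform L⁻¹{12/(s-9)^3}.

L⁻¹{n!/(s-a)^(n+1)} = t^n·e^(at) with n=2, a=9. So L⁻¹{2/(s-9)^3} = t^2·e^(9t), and L⁻¹{12/(s-9)^3} = (12/2)·t^2·e^(9t) = 6·t^2·e^(9t)

Final answer: 6·t^2·e^(9t)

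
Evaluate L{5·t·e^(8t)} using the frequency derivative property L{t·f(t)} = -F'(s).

L{e^(8t)} = 1/(s-8). By frequency derivative: L{t·e^(8t)} = -d/ds[1/(s-8)] = -(-1)/(s-8)² = 1/(s-8)². Then L{5·t·e^(8t)} = 5·1/(s-8)² = 5/(s-8)²

Final answer: 5/(s-8)²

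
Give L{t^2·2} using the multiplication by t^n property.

L{2} = 2/s. d^1/ds^1[1/s] = -1/s². d^2/ds^2[1/s] = 2/s^3. So L{t^2} = (-1)^{2}·2/s^3 = 2/s^3. Then L{t^2·2} = 2·2/s^3 = 4/s^3

Final answer: 4/s^3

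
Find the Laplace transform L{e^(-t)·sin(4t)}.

L{e^(at)·sin(ωt)} = ω/((s-a)² + ω²), so L{e^(-t)·sin(4t)} = 4/((s+1)² + 16)

Final answer: 4/((s+1)² + 16)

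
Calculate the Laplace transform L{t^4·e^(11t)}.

L{t^n·e^(at)} = n!/(s-a)^(n+1), so L{t^4·e^(11t)} = 24/(s-11)^5

Final answer: 24/(s-11)^5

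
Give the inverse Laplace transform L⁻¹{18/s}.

L⁻¹{c/s} = c, so L⁻¹{18/s} = 18

Final answer: 18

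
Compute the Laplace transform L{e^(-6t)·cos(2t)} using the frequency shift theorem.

Frequency shift: L{e^(at)f(t)} = F(s-a). L{e^(-6t)·cos(2t)} = (s+6)/((s+6)² + 4)

Final answer: (s+6)/((s+6)² + 4)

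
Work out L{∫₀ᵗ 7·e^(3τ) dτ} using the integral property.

L{∫₀ᵗ f(τ)dτ} = F(s)/s with F(s) = 7/(s-3), so L{∫₀ᵗ 7·e^(3τ) dτ} = 7/(s(s-3))

Final answer: 7/(s(s-3))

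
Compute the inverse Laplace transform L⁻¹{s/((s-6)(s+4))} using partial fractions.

Using partial fractions, f(t) = (6e^(6t) + 4e^(-4t))/10

Final answer: (6e^(6t) + 4e^(-4t))/10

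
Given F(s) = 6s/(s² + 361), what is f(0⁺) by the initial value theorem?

f(0⁺) = lim_{s→∞} s·6s/(s² + 361) = lim_{s→∞} 6s²/(s² + 361) = 6

Final answer: 6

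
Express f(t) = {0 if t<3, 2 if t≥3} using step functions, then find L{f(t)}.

f(t) = 2·u(t-3). L{u(t-3)} = e^(-3s)/s, so L{f(t)} = 2·e^(-3s)/s

Final answer: 2·e^(-3s)/s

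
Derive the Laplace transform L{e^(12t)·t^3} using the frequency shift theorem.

L{e^(at)·t^n} = n!/(s-a)^(n+1), so L{e^(12t)·t^3} = 6/(s-12)^4

Final answer: 6/(s-12)^4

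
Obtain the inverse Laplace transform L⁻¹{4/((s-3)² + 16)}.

Using frequency shift, L⁻¹{4/((s-3)² + 16)} = e^(3t)·sin(4t)

Final answer: e^(3t)·sin(4t)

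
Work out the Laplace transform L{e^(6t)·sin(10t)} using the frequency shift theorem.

Frequency shift: L{e^(at)f(t)} = F(s-a). L{e^(6t)·sin(10t)} = 10/((s-6)² + 100)

Final answer: 10/((s-6)² + 100)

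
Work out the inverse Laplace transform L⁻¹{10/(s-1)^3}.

L⁻¹{n!/(s-a)^(n+1)} = t^n·e^(at) with n=2, a=1. So L⁻¹{2/(s-1)^3} = t^2·e^t, and L⁻¹{10/(s-1)^3} = (10/2)·t^2·e^t = 5·t^2·e^t

Final answer: 5·t^2·e^t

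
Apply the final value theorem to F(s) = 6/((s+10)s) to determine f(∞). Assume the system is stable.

f(∞) = lim_{s→0} sF(s) = lim_{s→0} 6/(s+10) = 3/5

Final answer: 3/5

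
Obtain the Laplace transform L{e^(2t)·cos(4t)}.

L{e^(at)·cos(ωt)} = (s-a)/((s-a)² + ω²), so L{e^(2t)·cos(4t)} = (s-2)/((s-2)² + 16)

Final answer: (s-2)/((s-2)² + 16)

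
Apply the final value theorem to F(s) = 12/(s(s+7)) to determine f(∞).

f(∞) = lim_{s→0} s·12/(s(s+7)) = lim_{s→0} 12/(s+7) = 12/7 = 12/7

Final answer: 12/7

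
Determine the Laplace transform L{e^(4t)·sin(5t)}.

L{e^(at)·sin(ωt)} = ω/((s-a)² + ω²), so L{e^(4t)·sin(5t)} = 5/((s-4)² + 25)

Final answer: 5/((s-4)² + 25)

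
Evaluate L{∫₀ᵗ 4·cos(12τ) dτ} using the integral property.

L{∫₀ᵗ f(τ)dτ} = F(s)/s with F(s) = 4s/(s² + 144), so the result is (4s/(s² + 144))/s = 4/(s² + 144)

Final answer: 4/(s² + 144)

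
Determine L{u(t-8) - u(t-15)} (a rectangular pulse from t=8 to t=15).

L{u(t-a)} = e^(-as)/s. L{u(t-8) - u(t-15)} = (e^(-8s) - e^(-15s))/s

Final answer: (e^(-8s) - e^(-15s))/s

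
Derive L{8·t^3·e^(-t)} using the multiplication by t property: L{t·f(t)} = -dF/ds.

Using L{t^n·e^(at)} = n!/(s-a)^(n+1), L{t^3·e^(-t)} = 6/(s+1)^4, so L{8·t^3·e^(-t)} = 8·6/(s+1)^4 = 48/(s+1)^4

Final answer: 48/(s+1)^4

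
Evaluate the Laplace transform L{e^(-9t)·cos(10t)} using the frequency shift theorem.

Frequency shift: L{e^(at)f(t)} = F(s-a). L{e^(-9t)·cos(10t)} = (s+9)/((s+9)² + 100)

Final answer: (s+9)/((s+9)² + 100)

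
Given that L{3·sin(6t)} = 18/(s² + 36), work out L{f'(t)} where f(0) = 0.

L{f'(t)} = s·F(s) - f(0) = s·18/(s² + 36) - 0 = 18s/(s² + 36)

Final answer: 18s/(s² + 36)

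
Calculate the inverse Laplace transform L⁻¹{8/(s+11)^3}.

L⁻¹{n!/(s-a)^(n+1)} = t^n·e^(at) with n=2, a=-11. So L⁻¹{2/(s+11)^3} = t^2·e^(-11t), and L⁻¹{8/(s+11)^3} = (8/2)·t^2·e^(-11t) = 4·t^2·e^(-11t)

Final answer: 4·t^2·e^(-11t)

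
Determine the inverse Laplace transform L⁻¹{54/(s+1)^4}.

L⁻¹{n!/(s-a)^(n+1)} = t^n·e^(at) with n=3, a=-1. So L⁻¹{6/(s+1)^4} = t^3·e^(-t), and L⁻¹{54/(s+1)^4} = (54/6)·t^3·e^(-t) = 9·t^3·e^(-t)

Final answer: 9·t^3·e^(-t)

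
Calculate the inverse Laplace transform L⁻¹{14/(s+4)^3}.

L⁻¹{n!/(s-a)^(n+1)} = t^n·e^(at) with n=2, a=-4. So L⁻¹{2/(s+4)^3} = t^2·e^(-4t), and L⁻¹{14/(s+4)^3} = (14/2)·t^2·e^(-4t) = 7·t^2·e^(-4t)

Final answer: 7·t^2·e^(-4t)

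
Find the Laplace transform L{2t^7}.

L{2t^7} = 2 · L{t^7} = 2 · 5040/s^8 = 10080/s^8

Final answer: 10080/s^8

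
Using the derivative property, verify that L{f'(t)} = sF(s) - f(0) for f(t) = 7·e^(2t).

f'(t) = 14e^(2t). Direct: L{f'(t)} = 14/(s-2). Property: s·7/(s-2) - 7 = (7s - 7(s-2))/(s-2) = 14/(s-2). ✓

Final answer: 14/(s-2)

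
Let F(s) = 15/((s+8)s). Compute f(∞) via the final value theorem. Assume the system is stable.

f(∞) = lim_{s→0} sF(s) = lim_{s→0} 15/(s+8) = 15/8

Final answer: 15/8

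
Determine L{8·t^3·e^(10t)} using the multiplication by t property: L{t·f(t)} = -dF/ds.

Using L{t^n·e^(at)} = n!/(s-a)^(n+1), L{t^3·e^(10t)} = 6/(s-10)^4, so L{8·t^3·e^(10t)} = 8·6/(s-10)^4 = 48/(s-10)^4

Final answer: 48/(s-10)^4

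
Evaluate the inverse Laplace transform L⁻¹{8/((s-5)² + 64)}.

Using frequency shift, L⁻¹{8/((s-5)² + 64)} = e^(5t)·sin(8t)

Final answer: e^(5t)·sin(8t)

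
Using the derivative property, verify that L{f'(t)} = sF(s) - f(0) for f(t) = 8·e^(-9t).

f'(t) = -72e^(-9t). Direct: L{f'(t)} = -72/(s+9). Property: s·8/(s+9) - 8 = (8s - 8(s+9))/(s+9) = -72/(s+9). ✓

Final answer: -72/(s+9)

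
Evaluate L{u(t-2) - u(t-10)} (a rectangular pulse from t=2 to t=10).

L{u(t-a)} = e^(-as)/s. L{u(t-2) - u(t-10)} = (e^(-2s) - e^(-10s))/s

Final answer: (e^(-2s) - e^(-10s))/s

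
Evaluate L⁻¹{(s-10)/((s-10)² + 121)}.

Using frequency shift: L⁻¹{(s-a)/((s-a)² + b²)} = e^(at)cos(bt). Here a=10, b=11

Final answer: e^(10t)·cos(11t)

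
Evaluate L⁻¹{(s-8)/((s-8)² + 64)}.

Using frequency shift: L⁻¹{(s-a)/((s-a)² + b²)} = e^(at)cos(bt). Here a=8, b=8

Final answer: e^(8t)·cos(8t)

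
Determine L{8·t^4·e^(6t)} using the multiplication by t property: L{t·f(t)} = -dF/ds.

Using L{t^n·e^(at)} = n!/(s-a)^(n+1), L{t^4·e^(6t)} = 24/(s-6)^5, so L{8·t^4·e^(6t)} = 8·24/(s-6)^5 = 192/(s-6)^5

Final answer: 192/(s-6)^5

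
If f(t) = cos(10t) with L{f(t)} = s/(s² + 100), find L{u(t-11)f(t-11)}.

Time shift theorem: L{u(t-a)f(t-a)} = e^(-as)F(s). Here a=11, F(s) = s/(s² + 100), so L{u(t-11)f(t-11)} = e^(-11s)·s/(s² + 100)

Final answer: e^(-11s)·s/(s² + 100)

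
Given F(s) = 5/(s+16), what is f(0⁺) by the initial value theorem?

f(0⁺) = lim_{s→∞} s·5/(s+16) = lim_{s→∞} 5s/(s+16) = 5

Final answer: 5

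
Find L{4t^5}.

L{t^n} = n!/s^(n+1). So L{4t^5} = 4·5!/s^6 = 480/s^6

Final answer: 480/s^6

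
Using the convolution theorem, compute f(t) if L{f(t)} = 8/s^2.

8/s^2 = (8/s)·(1/s) = L{8}·L{1}. By convolution, f(t) = 8*1 = ∫₀ᵗ 8·1 dτ = 8·t

Final answer: 8·t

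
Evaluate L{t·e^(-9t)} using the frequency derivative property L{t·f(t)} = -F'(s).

L{e^(-9t)} = 1/(s+9). By frequency derivative: L{t·e^(-9t)} = -d/ds[1/(s+9)] = -(-1)/(s+9)² = 1/(s+9)²

Final answer: 1/(s+9)²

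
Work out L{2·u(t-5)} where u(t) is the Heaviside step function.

L{u(t-a)} = e^(-as)/s. Here a=5, so L{u(t-5)} = e^(-5s)/s, and L{2·u(t-5)} = 2·e^(-5s)/s

Final answer: 2·e^(-5s)/s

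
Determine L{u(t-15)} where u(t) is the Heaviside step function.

L{u(t-a)} = e^(-as)/s. Here a=15, so L{u(t-15)} = e^(-15s)/s

Final answer: e^(-15s)/s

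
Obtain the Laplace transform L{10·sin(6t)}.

L{sin(ωt)} = ω/(s² + ω²), so L{sin(6t)} = 6/(s² + 36). Then L{10·sin(6t)} = 10·6/(s² + 36) = 60/(s² + 36)

Final answer: 60/(s² + 36)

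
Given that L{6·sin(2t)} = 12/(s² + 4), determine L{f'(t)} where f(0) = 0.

L{f'(t)} = s·F(s) - f(0) = s·12/(s² + 4) - 0 = 12s/(s² + 4)

Final answer: 12s/(s² + 4)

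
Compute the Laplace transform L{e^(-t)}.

L{e^(at)} = 1/(s-a), so L{e^(-t)} = 1/(s+1)

Final answer: 1/(s+1)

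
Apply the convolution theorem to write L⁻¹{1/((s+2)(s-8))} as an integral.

1/((s+2)(s-8)) = (1/(s+2))·(1/(s-8)) = L{e^(-2t)}·L{e^(8t)}. So f(t) = e^(-2t)*e^(8t) = ∫₀ᵗ e^(-2τ)·e^(8(t-τ)) dτ

Final answer: ∫₀ᵗ e^(-2τ)·e^(8(t-τ)) dτ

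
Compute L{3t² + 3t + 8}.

L{3t² + 3t + 8} = 3·2/s³ + 3/s² + 8/s = 6/s³ + 3/s² + 8/s

Final answer: 6/s³ + 3/s² + 8/s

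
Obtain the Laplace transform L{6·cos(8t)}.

L{cos(ωt)} = s/(s² + ω²), so L{cos(8t)} = s/(s² + 64). Then L{6·cos(8t)} = 6·s/(s² + 64) = 6s/(s² + 64)

Final answer: 6s/(s² + 64)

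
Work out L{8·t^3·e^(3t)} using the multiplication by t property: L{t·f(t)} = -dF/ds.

Using L{t^n·e^(at)} = n!/(s-a)^(n+1), L{t^3·e^(3t)} = 6/(s-3)^4, so L{8·t^3·e^(3t)} = 8·6/(s-3)^4 = 48/(s-3)^4

Final answer: 48/(s-3)^4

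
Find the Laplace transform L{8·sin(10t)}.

L{sin(ωt)} = ω/(s² + ω²), so L{sin(10t)} = 10/(s² + 100). Then L{8·sin(10t)} = 8·10/(s² + 100) = 80/(s² + 100)

Final answer: 80/(s² + 100)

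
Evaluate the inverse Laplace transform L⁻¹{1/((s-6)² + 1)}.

Using frequency shift, L⁻¹{1/((s-6)² + 1)} = e^(6t)·sin(t)

Final answer: e^(6t)·sin(t)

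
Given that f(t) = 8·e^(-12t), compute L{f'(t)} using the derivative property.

f(0) = 8, F(s) = 8/(s+12). L{f'(t)} = s·F(s) - f(0) = 8s/(s+12) - 8 = (8s - 8(s+12))/(s+12) = -96/(s+12)

Final answer: -96/(s+12)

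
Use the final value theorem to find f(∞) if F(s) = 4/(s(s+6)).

f(∞) = lim_{s→0} s·4/(s(s+6)) = lim_{s→0} 4/(s+6) = 4/6 = 2/3

Final answer: 2/3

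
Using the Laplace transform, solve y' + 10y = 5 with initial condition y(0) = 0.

sY + 10Y = 5/s. Y = 5/(s(s+10)). Partial fractions: Y = 1/2/s - 1/2/(s+10)

Final answer: y(t) = 1/2(1 - e^(-10t))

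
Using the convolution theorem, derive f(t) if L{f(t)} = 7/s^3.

7/s^3 = (7/s)·(1/s^2) = L{7}·L{t}. By convolution, f(t) = 7*t = ∫₀ᵗ 7·τ dτ = 7·t²/2

Final answer: 7·t²/2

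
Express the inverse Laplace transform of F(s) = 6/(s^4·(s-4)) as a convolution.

6/(s^4·(s-4)) = (6/s^4)·(1/(s-4)) = L{t^3}·L{e^(4t)}. So f(t) = t^3*e^(4t) = ∫₀ᵗ τ^3·e^(4(t-τ)) dτ

Final answer: ∫₀ᵗ τ^3·e^(4(t-τ)) dτ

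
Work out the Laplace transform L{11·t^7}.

L{t^n} = n!/s^(n+1), so L{t^7} = 5040/s^8. Then L{11·t^7} = 11·5040/s^8 = 55440/s^8

Final answer: 55440/s^8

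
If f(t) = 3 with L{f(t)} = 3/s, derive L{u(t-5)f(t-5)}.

Time shift theorem: L{u(t-a)f(t-a)} = e^(-as)F(s). Here a=5, F(s) = 3/s, so L{u(t-5)f(t-5)} = e^(-5s)·3/s

Final answer: e^(-5s)·3/s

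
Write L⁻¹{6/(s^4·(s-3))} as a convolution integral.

6/(s^4·(s-3)) = (6/s^4)·(1/(s-3)) = L{t^3}·L{e^(3t)}. So f(t) = t^3*e^(3t) = ∫₀ᵗ τ^3·e^(3(t-τ)) dτ

Final answer: ∫₀ᵗ τ^3·e^(3(t-τ)) dτ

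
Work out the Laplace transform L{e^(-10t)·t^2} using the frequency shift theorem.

L{e^(at)·t^n} = n!/(s-a)^(n+1), so L{e^(-10t)·t^2} = 2/(s+10)^3

Final answer: 2/(s+10)^3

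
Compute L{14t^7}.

L{t^n} = n!/s^(n+1). So L{14t^7} = 14·7!/s^8 = 70560/s^8

Final answer: 70560/s^8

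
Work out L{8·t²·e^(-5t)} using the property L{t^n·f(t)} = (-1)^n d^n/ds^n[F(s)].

L{e^(-5t)} = 1/(s+5). d/ds[1/(s+5)] = -1/(s+5)². d²/ds²[1/(s+5)] = 2/(s+5)³. So L{t²·e^(-5t)} = (-1)² · 2/(s+5)³ = 2/(s+5)³. Then L{8·t²·e^(-5t)} = 8·2/(s+5)³ = 16/(s+5)³

Final answer: 16/(s+5)³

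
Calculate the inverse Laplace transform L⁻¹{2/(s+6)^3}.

L⁻¹{n!/(s-a)^(n+1)} = t^n·e^(at), so L⁻¹{2/(s+6)^3} = t^2·e^(-6t)

Final answer: t^2·e^(-6t)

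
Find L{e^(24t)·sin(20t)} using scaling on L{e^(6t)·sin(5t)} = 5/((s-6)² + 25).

Scaling with a=4: L{e^(24t)·sin(20t)} = (1/4) · 5/((s/4-6)² + 25). Simplifying: 20/((s-24)² + 400)

Final answer: 20/((s-24)² + 400)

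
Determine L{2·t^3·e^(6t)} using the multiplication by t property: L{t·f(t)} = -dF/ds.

Using L{t^n·e^(at)} = n!/(s-a)^(n+1), L{t^3·e^(6t)} = 6/(s-6)^4, so L{2·t^3·e^(6t)} = 2·6/(s-6)^4 = 12/(s-6)^4

Final answer: 12/(s-6)^4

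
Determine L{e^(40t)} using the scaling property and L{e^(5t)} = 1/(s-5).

Using L{f(at)} = (1/a)F(s/a) with a=8 and f(t) = e^(5t): L{e^(40t)} = (1/8) · 1/((s/8)-5) = (1/8) · 8/(s-40) = 1/(s-40)

Final answer: 1/(s-40)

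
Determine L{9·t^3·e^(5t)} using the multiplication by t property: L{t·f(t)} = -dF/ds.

Using L{t^n·e^(at)} = n!/(s-a)^(n+1), L{t^3·e^(5t)} = 6/(s-5)^4, so L{9·t^3·e^(5t)} = 9·6/(s-5)^4 = 54/(s-5)^4

Final answer: 54/(s-5)^4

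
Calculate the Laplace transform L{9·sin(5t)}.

L{sin(ωt)} = ω/(s² + ω²), so L{sin(5t)} = 5/(s² + 25). Then L{9·sin(5t)} = 9·5/(s² + 25) = 45/(s² + 25)

Final answer: 45/(s² + 25)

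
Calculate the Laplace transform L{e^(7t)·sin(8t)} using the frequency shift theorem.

Frequency shift: L{e^(at)f(t)} = F(s-a). L{e^(7t)·sin(8t)} = 8/((s-7)² + 64)

Final answer: 8/((s-7)² + 64)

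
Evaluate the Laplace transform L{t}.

L{t^n} = n!/s^(n+1), so L{t} = 1/s^2

Final answer: 1/s^2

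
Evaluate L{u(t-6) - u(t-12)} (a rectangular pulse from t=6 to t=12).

L{u(t-a)} = e^(-as)/s. L{u(t-6) - u(t-12)} = (e^(-6s) - e^(-12s))/s

Final answer: (e^(-6s) - e^(-12s))/s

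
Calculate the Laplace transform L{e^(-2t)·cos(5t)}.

L{e^(at)·cos(ωt)} = (s-a)/((s-a)² + ω²), so L{e^(-2t)·cos(5t)} = (s+2)/((s+2)² + 25)

Final answer: (s+2)/((s+2)² + 25)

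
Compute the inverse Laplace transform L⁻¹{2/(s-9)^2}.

L⁻¹{n!/(s-a)^(n+1)} = t^n·e^(at) with n=1, a=9. So L⁻¹{1/(s-9)^2} = t·e^(9t), and L⁻¹{2/(s-9)^2} = (2/1)·t·e^(9t) = 2·t·e^(9t)

Final answer: 2·t·e^(9t)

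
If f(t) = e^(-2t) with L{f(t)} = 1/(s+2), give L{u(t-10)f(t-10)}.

Time shift theorem: L{u(t-a)f(t-a)} = e^(-as)F(s). Here a=10, F(s) = 1/(s+2), so L{u(t-10)f(t-10)} = e^(-10s)·1/(s+2)

Final answer: e^(-10s)·1/(s+2)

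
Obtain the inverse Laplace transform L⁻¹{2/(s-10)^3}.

L⁻¹{n!/(s-a)^(n+1)} = t^n·e^(at), so L⁻¹{2/(s-10)^3} = t^2·e^(10t)

Final answer: t^2·e^(10t)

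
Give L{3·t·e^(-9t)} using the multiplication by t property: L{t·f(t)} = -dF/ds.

Using L{t^n·e^(at)} = n!/(s-a)^(n+1), L{t·e^(-9t)} = 1/(s+9)^2, so L{3·t·e^(-9t)} = 3·1/(s+9)^2 = 3/(s+9)^2

Final answer: 3/(s+9)^2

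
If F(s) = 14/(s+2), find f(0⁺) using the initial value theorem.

f(0⁺) = lim_{s→∞} s·14/(s+2) = lim_{s→∞} 14s/(s+2) = 14

Final answer: 14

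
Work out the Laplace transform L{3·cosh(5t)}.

L{cosh(ωt)} = s/(s² - ω²), so L{cosh(5t)} = s/(s² - 25). Then L{3·cosh(5t)} = 3·s/(s² - 25) = 3s/(s² - 25)

Final answer: 3s/(s² - 25)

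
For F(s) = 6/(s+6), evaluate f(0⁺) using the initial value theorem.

f(0⁺) = lim_{s→∞} s·6/(s+6) = lim_{s→∞} 6s/(s+6) = 6

Final answer: 6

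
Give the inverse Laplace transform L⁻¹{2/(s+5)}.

L⁻¹{1/(s-a)} = e^(at), so L⁻¹{1/(s+5)} = e^(-5t), and L⁻¹{2/(s+5)} = 2·e^(-5t)

Final answer: 2·e^(-5t)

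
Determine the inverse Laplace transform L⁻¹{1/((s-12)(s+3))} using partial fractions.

Decompose: A/(s-12) + B/(s+3). A = 1/15, B = -1/15. f(t) = (e^(12t) - e^(-3t))/15

Final answer: (e^(12t) - e^(-3t))/15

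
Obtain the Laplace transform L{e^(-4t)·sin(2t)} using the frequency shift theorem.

Frequency shift: L{e^(at)f(t)} = F(s-a). L{e^(-4t)·sin(2t)} = 2/((s+4)² + 4)

Final answer: 2/((s+4)² + 4)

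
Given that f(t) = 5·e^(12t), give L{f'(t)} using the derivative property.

f(0) = 5, F(s) = 5/(s-12). L{f'(t)} = s·F(s) - f(0) = 5s/(s-12) - 5 = (5s - 5(s-12))/(s-12) = 60/(s-12)

Final answer: 60/(s-12)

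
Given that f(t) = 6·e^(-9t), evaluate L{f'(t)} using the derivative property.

f(0) = 6, F(s) = 6/(s+9). L{f'(t)} = s·F(s) - f(0) = 6s/(s+9) - 6 = (6s - 6(s+9))/(s+9) = -54/(s+9)

Final answer: -54/(s+9)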